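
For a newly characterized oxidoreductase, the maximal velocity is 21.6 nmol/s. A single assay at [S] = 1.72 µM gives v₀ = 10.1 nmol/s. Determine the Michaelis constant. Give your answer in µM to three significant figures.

v/Vmax = 10.1/21.6 = 0.4676 = [S]/(Km+[S]).
So Km + [S] = [S]/0.4676 = 3.678 µM, giving Km = 3.678 − 1.72 = 1.96 µM.

1.96 µM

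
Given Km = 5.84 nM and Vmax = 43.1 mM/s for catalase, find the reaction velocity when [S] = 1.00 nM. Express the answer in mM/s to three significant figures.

6.30 mM/s

v = Vmax·[S]/(Km + [S]) = 43.1 × 1.00 / (5.84 + 1.00)
  = 43.10 / 6.840 = 6.30 mM/s.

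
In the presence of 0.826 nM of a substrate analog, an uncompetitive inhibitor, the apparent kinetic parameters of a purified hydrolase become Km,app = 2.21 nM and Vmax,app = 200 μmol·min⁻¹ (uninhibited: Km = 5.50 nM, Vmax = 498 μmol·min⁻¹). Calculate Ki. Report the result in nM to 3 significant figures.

Uncompetitive: Vmax,app = Vmax/α (and Km,app = Km/α) with α = 1 + [I]/Ki.
α = Vmax/Vmax,app = 498/200 = 2.490.
Ki = [I]/(α − 1) = 0.826/1.490 = 0.554 nM.

0.554 nM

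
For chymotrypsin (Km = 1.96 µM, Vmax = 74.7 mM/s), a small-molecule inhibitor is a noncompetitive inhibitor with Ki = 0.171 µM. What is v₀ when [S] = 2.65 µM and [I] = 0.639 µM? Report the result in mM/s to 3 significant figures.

With α = 1 + [I]/Ki = 1 + 0.639/0.171 = 4.737, the noncompetitive rate law is v = (Vmax/α)·[S] / (Km + [S]).
v = (74.7/4.737)×2.65 / (1.96 + 2.65) = 41.79/4.610 = 9.07 mM/s.

9.07 mM/s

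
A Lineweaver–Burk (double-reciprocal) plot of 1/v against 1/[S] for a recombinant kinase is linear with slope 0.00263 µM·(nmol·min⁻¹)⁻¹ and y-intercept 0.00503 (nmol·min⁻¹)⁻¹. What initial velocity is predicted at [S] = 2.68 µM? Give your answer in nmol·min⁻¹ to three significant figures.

The y-intercept is 1/Vmax, so Vmax = 1/0.00503 = 199 nmol·min⁻¹.
The slope is Km/Vmax, so Km = 0.00263 × 199 = 0.523 µM.
Then v = 199 × 2.68/(0.523 + 2.68) = 166 nmol·min⁻¹.

166 nmol·min⁻¹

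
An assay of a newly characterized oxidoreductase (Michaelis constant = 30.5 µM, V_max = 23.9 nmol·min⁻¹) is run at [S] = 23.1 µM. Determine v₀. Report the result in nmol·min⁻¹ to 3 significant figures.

[S]/(Km+[S]) = 23.1/53.60 = 0.4310, the fractional saturation.
v = 0.4310 × Vmax = 0.4310 × 23.9 = 10.3 nmol·min⁻¹.

10.3 nmol·min⁻¹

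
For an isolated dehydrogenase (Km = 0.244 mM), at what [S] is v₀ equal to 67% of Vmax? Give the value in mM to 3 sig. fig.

v/Vmax = [S]/(Km+[S]) = 0.67, so [S] = Km·0.67/(1 − 0.67) = 0.244 × 2.030.
[S] = 0.495 mM.

0.495 mM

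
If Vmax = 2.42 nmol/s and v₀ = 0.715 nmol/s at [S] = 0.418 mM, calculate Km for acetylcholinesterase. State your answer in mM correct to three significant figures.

From v = Vmax[S]/(Km+[S]), Km = [S](Vmax − v)/v.
Km = 0.418 × (2.42 − 0.715) / 0.715 = 0.7127/0.715 = 0.997 mM.

0.997 mM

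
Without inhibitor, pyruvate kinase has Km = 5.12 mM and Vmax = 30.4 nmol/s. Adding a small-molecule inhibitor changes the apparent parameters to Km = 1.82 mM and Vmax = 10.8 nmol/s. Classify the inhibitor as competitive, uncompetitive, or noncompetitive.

uncompetitive

Both Km and Vmax decrease by the same factor (~2.81-fold) — characteristic of uncompetitive inhibition.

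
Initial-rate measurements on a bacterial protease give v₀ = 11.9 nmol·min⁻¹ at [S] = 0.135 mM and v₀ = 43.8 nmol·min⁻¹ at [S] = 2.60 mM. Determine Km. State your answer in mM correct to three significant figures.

0.447 mM

From v = Vmax[S]/(Km+[S]), each point gives Vmax = v(Km+[S])/[S].
Equating: 11.9(Km+0.135)/0.135 = 43.8(Km+2.60)/2.60.
88.15·Km + 11.9 = 16.85·Km + 43.8, so (88.15 − 16.85)·Km = 43.8 − 11.9.
Km = 31.90/71.30 = 0.447 mM; then Vmax = 11.9(0.447+0.135)/0.135 = 51.3 nmol·min⁻¹.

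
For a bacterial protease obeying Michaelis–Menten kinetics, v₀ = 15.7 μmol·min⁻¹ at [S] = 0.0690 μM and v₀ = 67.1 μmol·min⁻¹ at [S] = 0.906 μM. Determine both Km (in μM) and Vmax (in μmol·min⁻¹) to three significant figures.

Km = 0.335 μM; Vmax = 91.9 μmol·min⁻¹

In reciprocal form, 1/v = (Km/Vmax)·(1/[S]) + 1/Vmax. The two points give (1/[S], 1/v) = (14.49, 0.06369) and (1.104, 0.01490).
Slope = (0.06369 − 0.01490)/(14.49 − 1.104) = 0.003644; intercept = 0.06369 − 0.003644×14.49 = 0.01088.
Vmax = 1/intercept = 91.9 μmol·min⁻¹; Km = slope × Vmax = 0.003644 × 91.9 = 0.335 μM.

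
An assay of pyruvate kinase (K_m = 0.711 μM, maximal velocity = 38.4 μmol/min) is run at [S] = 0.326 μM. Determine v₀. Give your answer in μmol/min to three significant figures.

[S]/(Km+[S]) = 0.326/1.037 = 0.3144, the fractional saturation.
v = 0.3144 × Vmax = 0.3144 × 38.4 = 12.1 μmol/min.

12.1 μmol/min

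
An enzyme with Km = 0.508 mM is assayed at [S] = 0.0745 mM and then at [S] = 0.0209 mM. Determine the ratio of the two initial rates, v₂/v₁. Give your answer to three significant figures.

0.309

The fractional saturations are [S]/(Km+[S]) = 0.0745/0.5825 = 0.1279 and 0.0209/0.5289 = 0.03952.
v₂/v₁ is just their ratio: 0.03952/0.1279 = 0.309.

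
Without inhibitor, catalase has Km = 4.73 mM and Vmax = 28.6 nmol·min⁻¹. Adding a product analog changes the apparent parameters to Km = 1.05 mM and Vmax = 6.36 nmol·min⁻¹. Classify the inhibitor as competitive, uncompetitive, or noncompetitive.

uncompetitive

Both Km and Vmax decrease by the same factor (~4.50-fold) — characteristic of uncompetitive inhibition.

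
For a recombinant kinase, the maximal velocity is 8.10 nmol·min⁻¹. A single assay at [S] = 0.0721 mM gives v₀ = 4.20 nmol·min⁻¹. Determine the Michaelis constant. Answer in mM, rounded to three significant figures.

0.0669 mM

From v = Vmax[S]/(Km+[S]), Km = [S](Vmax − v)/v.
Km = 0.0721 × (8.10 − 4.20) / 4.20 = 0.2812/4.20 = 0.0669 mM.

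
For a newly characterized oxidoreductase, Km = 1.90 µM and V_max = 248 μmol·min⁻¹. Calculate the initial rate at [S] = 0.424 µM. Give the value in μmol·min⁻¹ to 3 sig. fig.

45.2 μmol·min⁻¹

v = Vmax·[S]/(Km + [S]) = 248 × 0.424 / (1.90 + 0.424)
  = 105.2 / 2.324 = 45.2 μmol·min⁻¹.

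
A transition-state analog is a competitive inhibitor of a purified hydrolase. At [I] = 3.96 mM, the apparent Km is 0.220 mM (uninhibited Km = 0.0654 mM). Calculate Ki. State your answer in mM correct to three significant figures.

1.68 mM

Competitive: Km,app = α·Km with α = 1 + [I]/Ki.
α = Km,app/Km = 0.220/0.0654 = 3.364.
Since α = 1 + [I]/Ki, [I]/Ki = 3.364 − 1 = 2.364 and Ki = 3.96/2.364 = 1.68 mM.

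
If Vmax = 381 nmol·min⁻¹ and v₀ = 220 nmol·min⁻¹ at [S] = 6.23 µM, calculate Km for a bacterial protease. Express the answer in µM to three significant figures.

From v = Vmax[S]/(Km+[S]), Km = [S](Vmax − v)/v.
Km = 6.23 × (381 − 220) / 220 = 1003/220 = 4.56 µM.

4.56 µM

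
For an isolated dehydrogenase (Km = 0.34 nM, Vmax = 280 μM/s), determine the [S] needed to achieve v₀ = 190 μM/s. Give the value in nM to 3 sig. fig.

0.718 nM

Rearranging v = Vmax[S]/(Km+[S]) gives [S] = Km·v/(Vmax − v).
[S] = 0.34 × 190 / (280 − 190) = 64.60/90.00 = 0.718 nM.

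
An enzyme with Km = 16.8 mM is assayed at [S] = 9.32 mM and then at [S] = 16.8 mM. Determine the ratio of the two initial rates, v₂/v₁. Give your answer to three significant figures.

Since Vmax cancels, v₂/v₁ = [S]₂(Km+[S]₁) / [S]₁(Km+[S]₂).
= 16.8×(16.8+9.32) / (9.32×(16.8+16.8)) = 438.8/313.2 = 1.40.

1.40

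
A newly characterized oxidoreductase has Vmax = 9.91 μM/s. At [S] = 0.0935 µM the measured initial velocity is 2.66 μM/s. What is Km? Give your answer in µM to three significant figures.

0.255 µM

v/Vmax = 2.66/9.91 = 0.2684 = [S]/(Km+[S]).
So Km + [S] = [S]/0.2684 = 0.3483 µM, giving Km = 0.3483 − 0.0935 = 0.255 µM.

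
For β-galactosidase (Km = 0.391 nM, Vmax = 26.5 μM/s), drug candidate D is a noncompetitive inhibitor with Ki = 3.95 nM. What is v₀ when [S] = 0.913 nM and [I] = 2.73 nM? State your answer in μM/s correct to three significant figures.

With α = 1 + [I]/Ki = 1 + 2.73/3.95 = 1.691, the noncompetitive rate law is v = (Vmax/α)·[S] / (Km + [S]).
v = (26.5/1.691)×0.913 / (0.391 + 0.913) = 14.31/1.304 = 11.0 μM/s.

11.0 μM/s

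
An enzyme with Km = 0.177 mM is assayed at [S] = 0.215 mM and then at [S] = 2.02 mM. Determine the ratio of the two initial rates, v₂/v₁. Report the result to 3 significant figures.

Since Vmax cancels, v₂/v₁ = [S]₂(Km+[S]₁) / [S]₁(Km+[S]₂).
= 2.02×(0.177+0.215) / (0.215×(0.177+2.02)) = 0.7918/0.4724 = 1.68.

1.68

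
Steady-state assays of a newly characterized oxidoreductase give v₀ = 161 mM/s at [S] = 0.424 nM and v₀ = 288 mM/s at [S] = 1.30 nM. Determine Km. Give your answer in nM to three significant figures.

0.803 nM

In reciprocal form, 1/v = (Km/Vmax)·(1/[S]) + 1/Vmax. The two points give (1/[S], 1/v) = (2.358, 0.006211) and (0.7692, 0.003472).
Slope = (0.006211 − 0.003472)/(2.358 − 0.7692) = 0.001723; intercept = 0.006211 − 0.001723×2.358 = 0.002147.
Vmax = 1/intercept = 466 mM/s; Km = slope × Vmax = 0.001723 × 466 = 0.803 nM.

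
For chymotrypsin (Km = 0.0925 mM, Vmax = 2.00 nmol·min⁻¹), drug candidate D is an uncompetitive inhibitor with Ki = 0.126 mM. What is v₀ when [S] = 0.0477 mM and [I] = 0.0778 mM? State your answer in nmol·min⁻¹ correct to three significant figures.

0.562 nmol·min⁻¹

With α = 1 + [I]/Ki = 1 + 0.0778/0.126 = 1.617, the uncompetitive rate law is v = (Vmax/α)·[S] / (Km/α + [S]).
v = (2.00/1.617)×0.0477 / (0.0925/1.617 + 0.0477) = 0.05898/0.1049 = 0.562 nmol·min⁻¹.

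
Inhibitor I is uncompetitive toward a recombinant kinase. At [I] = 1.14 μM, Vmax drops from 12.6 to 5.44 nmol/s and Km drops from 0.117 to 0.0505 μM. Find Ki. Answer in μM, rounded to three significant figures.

Uncompetitive: Vmax,app = Vmax/α (and Km,app = Km/α) with α = 1 + [I]/Ki.
α = Vmax/Vmax,app = 12.6/5.44 = 2.316.
Since α = 1 + [I]/Ki, [I]/Ki = 2.316 − 1 = 1.316 and Ki = 1.14/1.316 = 0.866 μM.

0.866 μM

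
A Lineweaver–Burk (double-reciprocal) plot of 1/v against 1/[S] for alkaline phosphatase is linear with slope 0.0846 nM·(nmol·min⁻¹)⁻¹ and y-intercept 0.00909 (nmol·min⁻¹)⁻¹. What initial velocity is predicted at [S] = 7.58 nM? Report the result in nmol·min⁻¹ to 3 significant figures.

49.4 nmol·min⁻¹

The y-intercept is 1/Vmax, so Vmax = 1/0.00909 = 110 nmol·min⁻¹.
The slope is Km/Vmax, so Km = 0.0846 × 110 = 9.31 nM.
Then v = 110 × 7.58/(9.31 + 7.58) = 49.4 nmol·min⁻¹.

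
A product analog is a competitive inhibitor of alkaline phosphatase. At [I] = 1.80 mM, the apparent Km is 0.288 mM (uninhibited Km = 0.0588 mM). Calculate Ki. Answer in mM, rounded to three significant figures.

0.462 mM

Competitive: Km,app = α·Km with α = 1 + [I]/Ki.
α = Km,app/Km = 0.288/0.0588 = 4.898.
Since α = 1 + [I]/Ki, [I]/Ki = 4.898 − 1 = 3.898 and Ki = 1.80/3.898 = 0.462 mM.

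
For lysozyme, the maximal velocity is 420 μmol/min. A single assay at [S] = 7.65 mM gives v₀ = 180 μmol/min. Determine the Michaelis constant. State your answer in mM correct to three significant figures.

10.2 mM

v/Vmax = 180/420 = 0.4286 = [S]/(Km+[S]).
So Km + [S] = [S]/0.4286 = 17.85 mM, giving Km = 17.85 − 7.65 = 10.2 mM.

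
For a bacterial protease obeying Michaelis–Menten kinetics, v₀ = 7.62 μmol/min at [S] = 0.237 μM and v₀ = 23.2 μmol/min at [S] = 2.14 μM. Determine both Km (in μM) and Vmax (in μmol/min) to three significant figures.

Km = 0.731 μM; Vmax = 31.1 μmol/min

In reciprocal form, 1/v = (Km/Vmax)·(1/[S]) + 1/Vmax. The two points give (1/[S], 1/v) = (4.219, 0.1312) and (0.4673, 0.04310).
Slope = (0.1312 − 0.04310)/(4.219 − 0.4673) = 0.02349; intercept = 0.1312 − 0.02349×4.219 = 0.03213.
Vmax = 1/intercept = 31.1 μmol/min; Km = slope × Vmax = 0.02349 × 31.1 = 0.731 μM.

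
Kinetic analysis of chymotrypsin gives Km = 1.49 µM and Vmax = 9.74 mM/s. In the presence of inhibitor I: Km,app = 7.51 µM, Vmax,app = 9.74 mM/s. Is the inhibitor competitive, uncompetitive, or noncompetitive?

competitive

Km increases (1.49 → 7.51 µM) while Vmax is unchanged — the hallmark of competitive inhibition.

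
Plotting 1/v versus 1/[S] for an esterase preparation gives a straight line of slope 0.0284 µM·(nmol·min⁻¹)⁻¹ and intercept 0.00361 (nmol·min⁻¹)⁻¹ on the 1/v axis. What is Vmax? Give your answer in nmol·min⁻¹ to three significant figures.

The y-intercept of a Lineweaver–Burk plot equals 1/Vmax, so Vmax = 1/0.00361 = 277 nmol·min⁻¹.

277 nmol·min⁻¹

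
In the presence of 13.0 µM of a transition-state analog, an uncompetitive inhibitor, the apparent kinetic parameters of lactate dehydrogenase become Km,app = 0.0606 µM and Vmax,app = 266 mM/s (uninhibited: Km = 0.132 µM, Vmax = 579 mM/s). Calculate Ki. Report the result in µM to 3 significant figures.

Uncompetitive: Vmax,app = Vmax/α (and Km,app = Km/α) with α = 1 + [I]/Ki.
α = Vmax/Vmax,app = 579/266 = 2.177.
Ki = [I]/(α − 1) = 13.0/1.177 = 11.0 µM.

11.0 µM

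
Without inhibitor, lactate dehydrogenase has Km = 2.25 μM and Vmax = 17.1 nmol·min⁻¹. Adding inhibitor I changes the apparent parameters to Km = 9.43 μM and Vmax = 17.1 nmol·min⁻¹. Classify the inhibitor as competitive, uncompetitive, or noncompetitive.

competitive

Km increases (2.25 → 9.43 μM) while Vmax is unchanged — the hallmark of competitive inhibition.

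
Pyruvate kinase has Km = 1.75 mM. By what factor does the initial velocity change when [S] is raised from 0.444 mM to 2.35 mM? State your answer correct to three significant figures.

The fractional saturations are [S]/(Km+[S]) = 0.444/2.194 = 0.2024 and 2.35/4.100 = 0.5732.
v₂/v₁ is just their ratio: 0.5732/0.2024 = 2.83.

2.83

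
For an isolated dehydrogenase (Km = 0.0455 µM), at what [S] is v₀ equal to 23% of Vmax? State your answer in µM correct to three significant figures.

0.0136 µM

v/Vmax = [S]/(Km+[S]) = 0.23, so [S] = Km·0.23/(1 − 0.23) = 0.0455 × 0.2987.
[S] = 0.0136 µM.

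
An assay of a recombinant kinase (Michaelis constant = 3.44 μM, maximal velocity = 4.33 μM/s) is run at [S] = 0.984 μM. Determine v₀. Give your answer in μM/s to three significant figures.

0.963 μM/s

v = Vmax·[S]/(Km + [S]) = 4.33 × 0.984 / (3.44 + 0.984)
  = 4.261 / 4.424 = 0.963 μM/s.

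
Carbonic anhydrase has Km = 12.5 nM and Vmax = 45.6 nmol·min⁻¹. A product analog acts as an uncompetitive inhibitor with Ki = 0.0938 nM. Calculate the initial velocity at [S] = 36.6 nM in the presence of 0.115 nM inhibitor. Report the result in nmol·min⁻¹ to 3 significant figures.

With α = 1 + [I]/Ki = 1 + 0.115/0.0938 = 2.226, the uncompetitive rate law is v = (Vmax/α)·[S] / (Km/α + [S]).
v = (45.6/2.226)×36.6 / (12.5/2.226 + 36.6) = 749.8/42.22 = 17.8 nmol·min⁻¹.

17.8 nmol·min⁻¹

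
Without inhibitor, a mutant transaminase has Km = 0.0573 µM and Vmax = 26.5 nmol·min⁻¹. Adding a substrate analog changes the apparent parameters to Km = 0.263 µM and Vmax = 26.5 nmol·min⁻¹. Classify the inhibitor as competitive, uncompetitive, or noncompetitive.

competitive

Km increases (0.0573 → 0.263 µM) while Vmax is unchanged — the hallmark of competitive inhibition.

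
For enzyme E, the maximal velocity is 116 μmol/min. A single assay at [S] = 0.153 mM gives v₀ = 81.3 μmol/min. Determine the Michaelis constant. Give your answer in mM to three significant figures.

From v = Vmax[S]/(Km+[S]), Km = [S](Vmax − v)/v.
Km = 0.153 × (116 − 81.3) / 81.3 = 5.309/81.3 = 0.0653 mM.

0.0653 mM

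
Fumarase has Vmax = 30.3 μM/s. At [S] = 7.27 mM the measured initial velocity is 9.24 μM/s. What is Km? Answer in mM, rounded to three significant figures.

16.6 mM

v/Vmax = 9.24/30.3 = 0.3050 = [S]/(Km+[S]).
So Km + [S] = [S]/0.3050 = 23.84 mM, giving Km = 23.84 − 7.27 = 16.6 mM.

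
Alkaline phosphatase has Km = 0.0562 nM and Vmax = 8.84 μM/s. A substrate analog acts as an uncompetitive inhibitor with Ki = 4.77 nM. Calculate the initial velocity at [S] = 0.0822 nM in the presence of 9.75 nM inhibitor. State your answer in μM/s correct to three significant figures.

2.37 μM/s

With α = 1 + [I]/Ki = 1 + 9.75/4.77 = 3.044, the uncompetitive rate law is v = (Vmax/α)·[S] / (Km/α + [S]).
v = (8.84/3.044)×0.0822 / (0.0562/3.044 + 0.0822) = 0.2387/0.1007 = 2.37 μM/s.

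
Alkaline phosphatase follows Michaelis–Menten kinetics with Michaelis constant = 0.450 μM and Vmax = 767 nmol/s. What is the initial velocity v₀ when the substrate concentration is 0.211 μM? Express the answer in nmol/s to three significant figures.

[S]/(Km+[S]) = 0.211/0.6610 = 0.3192, the fractional saturation.
v = 0.3192 × Vmax = 0.3192 × 767 = 245 nmol/s.

245 nmol/s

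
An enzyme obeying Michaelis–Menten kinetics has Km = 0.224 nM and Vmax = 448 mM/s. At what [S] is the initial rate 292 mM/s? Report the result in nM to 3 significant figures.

The required fractional saturation is v/Vmax = 292/448 = 0.6518.
Then [S]/(Km+[S]) = 0.6518 ⇒ [S] = 0.224 × 0.6518/(1 − 0.6518) = 0.419 nM.

0.419 nM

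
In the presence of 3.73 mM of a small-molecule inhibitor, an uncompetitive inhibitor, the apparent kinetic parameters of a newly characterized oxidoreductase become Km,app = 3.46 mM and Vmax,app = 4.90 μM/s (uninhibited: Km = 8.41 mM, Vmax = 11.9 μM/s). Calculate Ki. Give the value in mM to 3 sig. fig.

Uncompetitive: Vmax,app = Vmax/α (and Km,app = Km/α) with α = 1 + [I]/Ki.
α = Vmax/Vmax,app = 11.9/4.90 = 2.429.
Ki = [I]/(α − 1) = 3.73/1.429 = 2.61 mM.

2.61 mM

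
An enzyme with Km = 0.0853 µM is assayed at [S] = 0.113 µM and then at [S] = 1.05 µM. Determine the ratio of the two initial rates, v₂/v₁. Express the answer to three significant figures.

1.62

Since Vmax cancels, v₂/v₁ = [S]₂(Km+[S]₁) / [S]₁(Km+[S]₂).
= 1.05×(0.0853+0.113) / (0.113×(0.0853+1.05)) = 0.2082/0.1283 = 1.62.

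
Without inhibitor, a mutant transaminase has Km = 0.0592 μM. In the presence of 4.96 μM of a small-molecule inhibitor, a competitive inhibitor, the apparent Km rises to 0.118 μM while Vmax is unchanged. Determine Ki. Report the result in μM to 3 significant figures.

Competitive: Km,app = α·Km with α = 1 + [I]/Ki.
α = Km,app/Km = 0.118/0.0592 = 1.993.
Ki = [I]/(α − 1) = 4.96/0.9932 = 4.99 μM.

4.99 μM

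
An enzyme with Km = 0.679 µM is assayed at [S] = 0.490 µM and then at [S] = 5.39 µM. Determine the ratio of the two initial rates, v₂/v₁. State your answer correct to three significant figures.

2.12

Since Vmax cancels, v₂/v₁ = [S]₂(Km+[S]₁) / [S]₁(Km+[S]₂).
= 5.39×(0.679+0.490) / (0.490×(0.679+5.39)) = 6.301/2.974 = 2.12.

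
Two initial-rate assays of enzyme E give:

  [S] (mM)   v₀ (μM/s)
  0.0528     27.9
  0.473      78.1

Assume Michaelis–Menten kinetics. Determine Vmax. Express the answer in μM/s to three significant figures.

From v = Vmax[S]/(Km+[S]), each point gives Vmax = v(Km+[S])/[S].
Equating: 27.9(Km+0.0528)/0.0528 = 78.1(Km+0.473)/0.473.
528.4·Km + 27.9 = 165.1·Km + 78.1, so (528.4 − 165.1)·Km = 78.1 − 27.9.
Km = 50.20/363.3 = 0.138 mM; then Vmax = 27.9(0.138+0.0528)/0.0528 = 101 μM/s.

101 μM/s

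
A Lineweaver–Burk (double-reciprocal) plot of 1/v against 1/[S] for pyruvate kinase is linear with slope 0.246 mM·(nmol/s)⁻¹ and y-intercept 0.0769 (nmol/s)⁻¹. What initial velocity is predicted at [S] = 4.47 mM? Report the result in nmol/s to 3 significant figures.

The y-intercept is 1/Vmax, so Vmax = 1/0.0769 = 13.0 nmol/s.
The slope is Km/Vmax, so Km = 0.246 × 13.0 = 3.20 mM.
Then v = 13.0 × 4.47/(3.20 + 4.47) = 7.58 nmol/s.

7.58 nmol/s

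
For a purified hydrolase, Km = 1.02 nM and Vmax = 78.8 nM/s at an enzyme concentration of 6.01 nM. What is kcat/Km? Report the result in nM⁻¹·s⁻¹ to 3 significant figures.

12.9 nM⁻¹·s⁻¹

kcat = Vmax/[E]total = 78.8/6.01 = 13.1 s⁻¹.
kcat/Km = 13.1/1.02 = 12.9 nM⁻¹·s⁻¹.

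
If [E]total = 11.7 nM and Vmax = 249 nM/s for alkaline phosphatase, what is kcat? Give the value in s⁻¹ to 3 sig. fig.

21.3 s⁻¹

kcat = Vmax/[E]total = 249 nM/s / 11.7 nM = 21.3 s⁻¹.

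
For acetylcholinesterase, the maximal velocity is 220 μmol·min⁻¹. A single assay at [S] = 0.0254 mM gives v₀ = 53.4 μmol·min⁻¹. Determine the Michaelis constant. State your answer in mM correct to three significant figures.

0.0792 mM

v/Vmax = 53.4/220 = 0.2427 = [S]/(Km+[S]).
So Km + [S] = [S]/0.2427 = 0.1046 mM, giving Km = 0.1046 − 0.0254 = 0.0792 mM.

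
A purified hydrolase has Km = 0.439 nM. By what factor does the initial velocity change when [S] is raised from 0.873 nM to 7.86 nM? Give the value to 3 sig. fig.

1.42

Since Vmax cancels, v₂/v₁ = [S]₂(Km+[S]₁) / [S]₁(Km+[S]₂).
= 7.86×(0.439+0.873) / (0.873×(0.439+7.86)) = 10.31/7.245 = 1.42.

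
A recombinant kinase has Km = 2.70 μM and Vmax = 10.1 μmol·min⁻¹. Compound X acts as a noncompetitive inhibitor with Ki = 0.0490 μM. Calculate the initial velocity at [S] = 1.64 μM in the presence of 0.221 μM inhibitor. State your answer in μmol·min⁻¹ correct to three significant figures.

0.693 μmol·min⁻¹

α = 1 + [I]/Ki = 1 + 0.221/0.0490 = 5.510.
For a noncompetitive inhibitor, Vmax is reduced to Vmax/α while Km is unchanged: Km,app = 2.70 μM, Vmax,app = 1.83 μmol·min⁻¹.
v = Vmax,app·[S]/(Km,app + [S]) = 1.83 × 1.64/(2.70 + 1.64) = 0.693 μmol·min⁻¹.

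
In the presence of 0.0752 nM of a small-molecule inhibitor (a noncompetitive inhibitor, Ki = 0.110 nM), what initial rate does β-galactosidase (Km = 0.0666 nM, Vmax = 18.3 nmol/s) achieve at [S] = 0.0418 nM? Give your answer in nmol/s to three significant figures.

4.19 nmol/s

With α = 1 + [I]/Ki = 1 + 0.0752/0.110 = 1.684, the noncompetitive rate law is v = (Vmax/α)·[S] / (Km + [S]).
v = (18.3/1.684)×0.0418 / (0.0666 + 0.0418) = 0.4543/0.1084 = 4.19 nmol/s.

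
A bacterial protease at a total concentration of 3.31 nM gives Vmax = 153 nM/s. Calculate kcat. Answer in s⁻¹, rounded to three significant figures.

46.2 s⁻¹

kcat = Vmax/[E]total = 153 nM/s / 3.31 nM = 46.2 s⁻¹.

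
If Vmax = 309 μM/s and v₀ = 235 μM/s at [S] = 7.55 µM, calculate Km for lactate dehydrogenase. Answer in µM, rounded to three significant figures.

From v = Vmax[S]/(Km+[S]), Km = [S](Vmax − v)/v.
Km = 7.55 × (309 − 235) / 235 = 558.7/235 = 2.38 µM.

2.38 µM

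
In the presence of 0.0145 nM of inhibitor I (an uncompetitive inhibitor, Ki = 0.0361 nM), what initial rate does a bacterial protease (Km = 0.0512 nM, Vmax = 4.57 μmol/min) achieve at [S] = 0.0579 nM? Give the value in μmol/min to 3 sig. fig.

2.00 μmol/min

With α = 1 + [I]/Ki = 1 + 0.0145/0.0361 = 1.402, the uncompetitive rate law is v = (Vmax/α)·[S] / (Km/α + [S]).
v = (4.57/1.402)×0.0579 / (0.0512/1.402 + 0.0579) = 0.1888/0.09443 = 2.00 μmol/min.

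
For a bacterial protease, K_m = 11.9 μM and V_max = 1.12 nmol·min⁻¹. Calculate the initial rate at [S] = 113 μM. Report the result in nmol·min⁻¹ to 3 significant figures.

v = Vmax·[S]/(Km + [S]) = 1.12 × 113 / (11.9 + 113)
  = 126.6 / 124.9 = 1.01 nmol·min⁻¹.

1.01 nmol·min⁻¹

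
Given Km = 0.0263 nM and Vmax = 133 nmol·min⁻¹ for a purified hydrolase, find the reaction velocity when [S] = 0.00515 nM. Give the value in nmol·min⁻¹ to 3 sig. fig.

21.8 nmol·min⁻¹

v = Vmax·[S]/(Km + [S]) = 133 × 0.00515 / (0.0263 + 0.00515)
  = 0.6850 / 0.03145 = 21.8 nmol·min⁻¹.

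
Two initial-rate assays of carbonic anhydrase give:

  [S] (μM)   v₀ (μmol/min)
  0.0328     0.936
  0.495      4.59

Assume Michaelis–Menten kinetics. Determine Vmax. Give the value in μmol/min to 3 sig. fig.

In reciprocal form, 1/v = (Km/Vmax)·(1/[S]) + 1/Vmax. The two points give (1/[S], 1/v) = (30.49, 1.068) and (2.020, 0.2179).
Slope = (1.068 − 0.2179)/(30.49 − 2.020) = 0.02988; intercept = 1.068 − 0.02988×30.49 = 0.1575.
Vmax = 1/intercept = 6.35 μmol/min; Km = slope × Vmax = 0.02988 × 6.35 = 0.190 μM.

6.35 μmol/min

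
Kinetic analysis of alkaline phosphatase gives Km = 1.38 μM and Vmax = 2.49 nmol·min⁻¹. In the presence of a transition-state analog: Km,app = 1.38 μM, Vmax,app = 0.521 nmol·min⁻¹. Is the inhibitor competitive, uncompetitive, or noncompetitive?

noncompetitive

Vmax decreases (2.49 → 0.521 nmol·min⁻¹) while Km is unchanged — pure noncompetitive inhibition.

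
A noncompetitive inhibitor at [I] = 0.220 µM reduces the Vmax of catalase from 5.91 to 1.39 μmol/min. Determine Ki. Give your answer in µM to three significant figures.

0.0677 µM

Noncompetitive: Vmax,app = Vmax/α with α = 1 + [I]/Ki.
α = Vmax/Vmax,app = 5.91/1.39 = 4.252.
Since α = 1 + [I]/Ki, [I]/Ki = 4.252 − 1 = 3.252 and Ki = 0.220/3.252 = 0.0677 µM.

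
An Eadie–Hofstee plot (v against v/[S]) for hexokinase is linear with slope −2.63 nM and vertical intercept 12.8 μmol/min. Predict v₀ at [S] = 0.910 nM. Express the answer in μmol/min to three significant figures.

In the Eadie–Hofstee form v = Vmax − Km·(v/[S]), the slope is −Km and the intercept is Vmax, so Km = 2.63 nM and Vmax = 12.8 μmol/min.
v = 12.8 × 0.910/(2.63 + 0.910) = 3.29 μmol/min.

3.29 μmol/min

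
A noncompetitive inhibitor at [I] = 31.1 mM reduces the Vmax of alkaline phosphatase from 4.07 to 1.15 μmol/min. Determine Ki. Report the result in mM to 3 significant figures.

12.2 mM

Noncompetitive: Vmax,app = Vmax/α with α = 1 + [I]/Ki.
α = Vmax/Vmax,app = 4.07/1.15 = 3.539.
Since α = 1 + [I]/Ki, [I]/Ki = 3.539 − 1 = 2.539 and Ki = 31.1/2.539 = 12.2 mM.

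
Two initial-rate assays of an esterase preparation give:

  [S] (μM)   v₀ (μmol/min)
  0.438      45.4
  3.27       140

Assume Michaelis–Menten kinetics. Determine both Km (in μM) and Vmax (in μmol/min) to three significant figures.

From v = Vmax[S]/(Km+[S]), each point gives Vmax = v(Km+[S])/[S].
Equating: 45.4(Km+0.438)/0.438 = 140(Km+3.27)/3.27.
103.7·Km + 45.4 = 42.81·Km + 140, so (103.7 − 42.81)·Km = 140 − 45.4.
Km = 94.60/60.84 = 1.55 μM; then Vmax = 45.4(1.55+0.438)/0.438 = 207 μmol/min.

Km = 1.55 μM; Vmax = 207 μmol/min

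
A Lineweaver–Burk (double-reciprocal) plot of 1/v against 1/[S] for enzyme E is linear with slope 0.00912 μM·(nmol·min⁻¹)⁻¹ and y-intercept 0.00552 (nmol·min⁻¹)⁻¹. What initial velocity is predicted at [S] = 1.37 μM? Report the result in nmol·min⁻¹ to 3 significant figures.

The y-intercept is 1/Vmax, so Vmax = 1/0.00552 = 181 nmol·min⁻¹.
The slope is Km/Vmax, so Km = 0.00912 × 181 = 1.65 μM.
Then v = 181 × 1.37/(1.65 + 1.37) = 82.1 nmol·min⁻¹.

82.1 nmol·min⁻¹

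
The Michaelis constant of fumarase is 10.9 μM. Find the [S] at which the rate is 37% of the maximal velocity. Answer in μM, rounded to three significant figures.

6.40 μM

v/Vmax = [S]/(Km+[S]) = 0.37, so [S] = Km·0.37/(1 − 0.37) = 10.9 × 0.5873.
[S] = 6.40 μM.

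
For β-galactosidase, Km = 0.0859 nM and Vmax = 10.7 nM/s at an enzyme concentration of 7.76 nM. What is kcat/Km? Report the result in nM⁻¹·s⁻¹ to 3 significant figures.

kcat = Vmax/[E]total = 10.7/7.76 = 1.38 s⁻¹.
kcat/Km = 1.38/0.0859 = 16.1 nM⁻¹·s⁻¹.

16.1 nM⁻¹·s⁻¹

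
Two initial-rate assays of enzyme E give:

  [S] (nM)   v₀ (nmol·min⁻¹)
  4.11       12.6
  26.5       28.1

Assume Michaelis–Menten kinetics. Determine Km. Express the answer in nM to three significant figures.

From v = Vmax[S]/(Km+[S]), each point gives Vmax = v(Km+[S])/[S].
Equating: 12.6(Km+4.11)/4.11 = 28.1(Km+26.5)/26.5.
3.066·Km + 12.6 = 1.060·Km + 28.1, so (3.066 − 1.060)·Km = 28.1 − 12.6.
Km = 15.50/2.005 = 7.73 nM; then Vmax = 12.6(7.73+4.11)/4.11 = 36.3 nmol·min⁻¹.

7.73 nM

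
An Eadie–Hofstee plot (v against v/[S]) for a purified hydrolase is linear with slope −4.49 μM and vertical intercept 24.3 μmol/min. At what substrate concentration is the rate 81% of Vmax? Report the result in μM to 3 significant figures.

The Eadie–Hofstee slope gives Km = 4.49 μM (slope = −Km).
v/Vmax = [S]/(Km+[S]) = 0.81 ⇒ [S] = Km·0.81/(1−0.81) = 4.49 × 4.263 = 19.1 μM.

19.1 μM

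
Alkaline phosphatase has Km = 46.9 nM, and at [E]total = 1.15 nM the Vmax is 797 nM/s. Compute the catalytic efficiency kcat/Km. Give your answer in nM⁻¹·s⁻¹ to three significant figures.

14.8 nM⁻¹·s⁻¹

kcat = Vmax/[E]total = 797/1.15 = 693 s⁻¹.
kcat/Km = 693/46.9 = 14.8 nM⁻¹·s⁻¹.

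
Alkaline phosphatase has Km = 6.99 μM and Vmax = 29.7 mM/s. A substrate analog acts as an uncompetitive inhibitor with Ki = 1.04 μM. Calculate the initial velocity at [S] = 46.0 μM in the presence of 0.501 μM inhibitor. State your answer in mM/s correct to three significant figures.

With α = 1 + [I]/Ki = 1 + 0.501/1.04 = 1.482, the uncompetitive rate law is v = (Vmax/α)·[S] / (Km/α + [S]).
v = (29.7/1.482)×46.0 / (6.99/1.482 + 46.0) = 922.0/50.72 = 18.2 mM/s.

18.2 mM/s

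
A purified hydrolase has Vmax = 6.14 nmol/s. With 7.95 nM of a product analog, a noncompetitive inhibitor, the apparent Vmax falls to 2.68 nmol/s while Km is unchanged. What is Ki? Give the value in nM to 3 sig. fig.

Noncompetitive: Vmax,app = Vmax/α with α = 1 + [I]/Ki.
α = Vmax/Vmax,app = 6.14/2.68 = 2.291.
Since α = 1 + [I]/Ki, [I]/Ki = 2.291 − 1 = 1.291 and Ki = 7.95/1.291 = 6.16 nM.

6.16 nM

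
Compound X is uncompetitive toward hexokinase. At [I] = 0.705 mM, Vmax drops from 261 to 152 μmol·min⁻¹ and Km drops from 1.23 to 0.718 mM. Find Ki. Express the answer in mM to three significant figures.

Uncompetitive: Vmax,app = Vmax/α (and Km,app = Km/α) with α = 1 + [I]/Ki.
α = Vmax/Vmax,app = 261/152 = 1.717.
Since α = 1 + [I]/Ki, [I]/Ki = 1.717 − 1 = 0.7171 and Ki = 0.705/0.7171 = 0.983 mM.

0.983 mM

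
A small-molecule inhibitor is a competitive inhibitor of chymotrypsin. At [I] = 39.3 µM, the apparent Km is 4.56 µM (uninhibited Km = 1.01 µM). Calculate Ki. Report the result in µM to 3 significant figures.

Competitive: Km,app = α·Km with α = 1 + [I]/Ki.
α = Km,app/Km = 4.56/1.01 = 4.515.
Since α = 1 + [I]/Ki, [I]/Ki = 4.515 − 1 = 3.515 and Ki = 39.3/3.515 = 11.2 µM.

11.2 µM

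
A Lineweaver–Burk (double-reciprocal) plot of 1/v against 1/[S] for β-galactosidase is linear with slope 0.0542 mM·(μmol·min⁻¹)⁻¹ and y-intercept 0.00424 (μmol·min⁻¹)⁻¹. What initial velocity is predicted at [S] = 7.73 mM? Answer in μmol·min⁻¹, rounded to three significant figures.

The y-intercept is 1/Vmax, so Vmax = 1/0.00424 = 236 μmol·min⁻¹.
The slope is Km/Vmax, so Km = 0.0542 × 236 = 12.8 mM.
Then v = 236 × 7.73/(12.8 + 7.73) = 88.9 μmol·min⁻¹.

88.9 μmol·min⁻¹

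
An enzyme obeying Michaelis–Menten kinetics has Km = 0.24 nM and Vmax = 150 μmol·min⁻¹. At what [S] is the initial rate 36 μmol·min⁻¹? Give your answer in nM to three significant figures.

0.0758 nM

The required fractional saturation is v/Vmax = 36/150 = 0.2400.
Then [S]/(Km+[S]) = 0.2400 ⇒ [S] = 0.24 × 0.2400/(1 − 0.2400) = 0.0758 nM.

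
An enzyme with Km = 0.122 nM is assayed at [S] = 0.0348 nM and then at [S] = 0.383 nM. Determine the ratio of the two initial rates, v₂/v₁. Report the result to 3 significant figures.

3.42

The fractional saturations are [S]/(Km+[S]) = 0.0348/0.1568 = 0.2219 and 0.383/0.5050 = 0.7584.
v₂/v₁ is just their ratio: 0.7584/0.2219 = 3.42.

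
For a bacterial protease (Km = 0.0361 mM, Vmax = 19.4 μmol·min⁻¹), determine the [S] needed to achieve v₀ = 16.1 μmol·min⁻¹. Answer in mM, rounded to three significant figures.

Rearranging v = Vmax[S]/(Km+[S]) gives [S] = Km·v/(Vmax − v).
[S] = 0.0361 × 16.1 / (19.4 − 16.1) = 0.5812/3.300 = 0.176 mM.

0.176 mM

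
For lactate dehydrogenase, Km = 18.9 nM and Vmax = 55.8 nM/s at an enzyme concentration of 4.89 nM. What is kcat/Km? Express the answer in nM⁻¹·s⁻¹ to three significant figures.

kcat = Vmax/[E]total = 55.8/4.89 = 11.4 s⁻¹.
kcat/Km = 11.4/18.9 = 0.604 nM⁻¹·s⁻¹.

0.604 nM⁻¹·s⁻¹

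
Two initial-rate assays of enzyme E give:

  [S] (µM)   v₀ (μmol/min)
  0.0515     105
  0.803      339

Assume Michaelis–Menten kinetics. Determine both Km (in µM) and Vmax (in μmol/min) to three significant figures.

Km = 0.145 µM; Vmax = 400 μmol/min

In reciprocal form, 1/v = (Km/Vmax)·(1/[S]) + 1/Vmax. The two points give (1/[S], 1/v) = (19.42, 0.009524) and (1.245, 0.002950).
Slope = (0.009524 − 0.002950)/(19.42 − 1.245) = 0.0003618; intercept = 0.009524 − 0.0003618×19.42 = 0.002499.
Vmax = 1/intercept = 400 μmol/min; Km = slope × Vmax = 0.0003618 × 400 = 0.145 µM.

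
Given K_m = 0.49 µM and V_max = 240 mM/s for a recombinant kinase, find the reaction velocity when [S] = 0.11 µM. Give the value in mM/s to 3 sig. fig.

44.0 mM/s

v = Vmax·[S]/(Km + [S]) = 240 × 0.11 / (0.49 + 0.11)
  = 26.40 / 0.6000 = 44.0 mM/s.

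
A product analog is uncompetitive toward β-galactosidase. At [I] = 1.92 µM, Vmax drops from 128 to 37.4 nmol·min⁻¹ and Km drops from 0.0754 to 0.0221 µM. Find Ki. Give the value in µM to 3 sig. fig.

0.793 µM

Uncompetitive: Vmax,app = Vmax/α (and Km,app = Km/α) with α = 1 + [I]/Ki.
α = Vmax/Vmax,app = 128/37.4 = 3.422.
Since α = 1 + [I]/Ki, [I]/Ki = 3.422 − 1 = 2.422 and Ki = 1.92/2.422 = 0.793 µM.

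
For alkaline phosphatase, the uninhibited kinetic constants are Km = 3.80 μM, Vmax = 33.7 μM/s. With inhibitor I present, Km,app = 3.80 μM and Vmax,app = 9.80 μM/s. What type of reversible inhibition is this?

noncompetitive

Vmax decreases (33.7 → 9.80 μM/s) while Km is unchanged — pure noncompetitive inhibition.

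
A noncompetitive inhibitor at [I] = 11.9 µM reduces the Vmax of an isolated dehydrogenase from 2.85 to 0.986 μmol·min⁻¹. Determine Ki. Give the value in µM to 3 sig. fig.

6.29 µM

Noncompetitive: Vmax,app = Vmax/α with α = 1 + [I]/Ki.
α = Vmax/Vmax,app = 2.85/0.986 = 2.890.
Since α = 1 + [I]/Ki, [I]/Ki = 2.890 − 1 = 1.890 and Ki = 11.9/1.890 = 6.29 µM.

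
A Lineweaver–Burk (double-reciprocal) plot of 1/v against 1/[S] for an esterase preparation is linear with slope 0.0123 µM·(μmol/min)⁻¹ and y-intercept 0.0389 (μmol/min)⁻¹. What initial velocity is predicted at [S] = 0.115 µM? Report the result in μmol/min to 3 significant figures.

The y-intercept is 1/Vmax, so Vmax = 1/0.0389 = 25.7 μmol/min.
The slope is Km/Vmax, so Km = 0.0123 × 25.7 = 0.316 µM.
Then v = 25.7 × 0.115/(0.316 + 0.115) = 6.86 μmol/min.

6.86 μmol/min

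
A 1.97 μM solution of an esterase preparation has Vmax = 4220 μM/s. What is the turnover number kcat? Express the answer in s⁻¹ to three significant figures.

2140 s⁻¹

kcat = Vmax/[E]total = 4220 μM/s / 1.97 μM = 2140 s⁻¹.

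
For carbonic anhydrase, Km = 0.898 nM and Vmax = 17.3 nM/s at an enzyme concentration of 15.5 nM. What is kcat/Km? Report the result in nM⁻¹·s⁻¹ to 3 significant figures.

kcat = Vmax/[E]total = 17.3/15.5 = 1.12 s⁻¹.
kcat/Km = 1.12/0.898 = 1.24 nM⁻¹·s⁻¹.

1.24 nM⁻¹·s⁻¹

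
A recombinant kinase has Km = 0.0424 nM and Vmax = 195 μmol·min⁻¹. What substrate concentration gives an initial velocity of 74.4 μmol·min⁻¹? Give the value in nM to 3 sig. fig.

0.0262 nM

Rearranging v = Vmax[S]/(Km+[S]) gives [S] = Km·v/(Vmax − v).
[S] = 0.0424 × 74.4 / (195 − 74.4) = 3.155/120.6 = 0.0262 nM.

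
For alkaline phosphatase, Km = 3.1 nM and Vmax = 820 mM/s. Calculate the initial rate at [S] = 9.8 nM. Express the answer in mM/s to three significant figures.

623 mM/s

v = Vmax·[S]/(Km + [S]) = 820 × 9.8 / (3.1 + 9.8)
  = 8036 / 12.90 = 623 mM/s.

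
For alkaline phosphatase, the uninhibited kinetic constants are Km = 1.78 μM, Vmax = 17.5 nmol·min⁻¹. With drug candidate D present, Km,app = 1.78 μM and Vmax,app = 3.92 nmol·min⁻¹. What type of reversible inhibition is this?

Vmax decreases (17.5 → 3.92 nmol·min⁻¹) while Km is unchanged — pure noncompetitive inhibition.

noncompetitive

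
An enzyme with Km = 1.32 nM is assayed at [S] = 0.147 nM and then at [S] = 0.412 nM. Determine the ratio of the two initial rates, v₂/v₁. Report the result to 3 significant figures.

2.37

Since Vmax cancels, v₂/v₁ = [S]₂(Km+[S]₁) / [S]₁(Km+[S]₂).
= 0.412×(1.32+0.147) / (0.147×(1.32+0.412)) = 0.6044/0.2546 = 2.37.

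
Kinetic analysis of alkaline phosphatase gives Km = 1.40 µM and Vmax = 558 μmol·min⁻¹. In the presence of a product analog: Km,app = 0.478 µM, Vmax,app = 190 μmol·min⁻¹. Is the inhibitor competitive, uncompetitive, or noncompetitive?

Both Km and Vmax decrease by the same factor (~2.93-fold) — characteristic of uncompetitive inhibition.

uncompetitive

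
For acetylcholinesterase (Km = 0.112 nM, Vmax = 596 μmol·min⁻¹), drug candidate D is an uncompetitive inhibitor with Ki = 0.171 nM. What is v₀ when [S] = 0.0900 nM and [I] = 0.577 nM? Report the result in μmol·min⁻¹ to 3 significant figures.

α = 1 + [I]/Ki = 1 + 0.577/0.171 = 4.374.
For an uncompetitive inhibitor, both parameters are divided by α, giving Vmax/α and Km/α: Km,app = 0.0256 nM, Vmax,app = 136 μmol·min⁻¹.
v = Vmax,app·[S]/(Km,app + [S]) = 136 × 0.0900/(0.0256 + 0.0900) = 106 μmol·min⁻¹.

106 μmol·min⁻¹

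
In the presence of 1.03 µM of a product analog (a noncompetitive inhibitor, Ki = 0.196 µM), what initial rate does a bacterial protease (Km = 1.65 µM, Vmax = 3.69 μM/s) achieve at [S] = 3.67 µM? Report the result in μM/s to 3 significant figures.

With α = 1 + [I]/Ki = 1 + 1.03/0.196 = 6.255, the noncompetitive rate law is v = (Vmax/α)·[S] / (Km + [S]).
v = (3.69/6.255)×3.67 / (1.65 + 3.67) = 2.165/5.320 = 0.407 μM/s.

0.407 μM/s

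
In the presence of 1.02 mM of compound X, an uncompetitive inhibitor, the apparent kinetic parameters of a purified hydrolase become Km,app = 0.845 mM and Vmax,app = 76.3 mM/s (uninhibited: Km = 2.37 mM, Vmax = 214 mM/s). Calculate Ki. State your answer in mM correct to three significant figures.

Uncompetitive: Vmax,app = Vmax/α (and Km,app = Km/α) with α = 1 + [I]/Ki.
α = Vmax/Vmax,app = 214/76.3 = 2.805.
Since α = 1 + [I]/Ki, [I]/Ki = 2.805 − 1 = 1.805 and Ki = 1.02/1.805 = 0.565 mM.

0.565 mM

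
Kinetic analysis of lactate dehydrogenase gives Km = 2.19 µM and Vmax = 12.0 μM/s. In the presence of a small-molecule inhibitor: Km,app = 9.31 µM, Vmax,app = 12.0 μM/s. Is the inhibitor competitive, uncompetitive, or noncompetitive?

competitive

Km increases (2.19 → 9.31 µM) while Vmax is unchanged — the hallmark of competitive inhibition.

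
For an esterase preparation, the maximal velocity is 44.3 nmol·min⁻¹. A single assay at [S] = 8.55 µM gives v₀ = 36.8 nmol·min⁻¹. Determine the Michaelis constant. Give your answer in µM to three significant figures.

1.74 µM

v/Vmax = 36.8/44.3 = 0.8307 = [S]/(Km+[S]).
So Km + [S] = [S]/0.8307 = 10.29 µM, giving Km = 10.29 − 8.55 = 1.74 µM.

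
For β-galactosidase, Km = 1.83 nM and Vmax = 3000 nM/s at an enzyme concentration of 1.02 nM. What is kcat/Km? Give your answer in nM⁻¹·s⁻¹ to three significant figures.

1610 nM⁻¹·s⁻¹

kcat = Vmax/[E]total = 3000/1.02 = 2940 s⁻¹.
kcat/Km = 2940/1.83 = 1610 nM⁻¹·s⁻¹.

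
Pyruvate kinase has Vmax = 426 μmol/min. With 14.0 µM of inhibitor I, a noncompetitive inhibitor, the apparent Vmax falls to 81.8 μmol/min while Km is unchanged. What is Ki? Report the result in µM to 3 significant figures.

Noncompetitive: Vmax,app = Vmax/α with α = 1 + [I]/Ki.
α = Vmax/Vmax,app = 426/81.8 = 5.208.
Since α = 1 + [I]/Ki, [I]/Ki = 5.208 − 1 = 4.208 and Ki = 14.0/4.208 = 3.33 µM.

3.33 µM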